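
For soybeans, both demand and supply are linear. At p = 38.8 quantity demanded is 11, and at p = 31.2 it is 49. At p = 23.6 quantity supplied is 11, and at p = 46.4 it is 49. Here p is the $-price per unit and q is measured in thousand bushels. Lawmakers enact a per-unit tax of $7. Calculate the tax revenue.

$148.75 thousand

Demand slope = (31.2 − 38.8)/(49 − 11) = −0.2, so p = 41 − 0.2q.
Supply slope = (46.4 − 23.6)/(49 − 11) = 0.6, so p = 17 + 0.6q.
Competitive equilibrium: 41 − 0.2q = 17 + 0.6q → q* = 30, p* = 35.
With the tax, the buyer price exceeds the seller price by 7: (41 − 0.2q) − (17 + 0.6q) = 7 → q' = 21.25.
Tax revenue = 7 × 21.25 = $148.75 thousand.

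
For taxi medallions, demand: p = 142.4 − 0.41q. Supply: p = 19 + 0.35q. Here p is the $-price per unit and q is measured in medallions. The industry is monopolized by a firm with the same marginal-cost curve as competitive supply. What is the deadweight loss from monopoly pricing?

$1230.22

Competitive equilibrium: 142.4 − 0.41q = 19 + 0.35q → q* = 162.3684, p* = 75.8289.
Marginal revenue: MR = 142.4 − 0.82q. Set MR = MC: 142.4 − 0.82q = 19 + 0.35q → q_m = 105.4701.
Price p_m = 142.4 − 0.41·105.4701 = 99.1573; MC(q_m) = 19 + 0.35·105.4701 = 55.9145.
Competitive q* = 162.3684, so Δq = 56.8983; wedge = 99.1573 − 55.9145 = 43.2428.
The triangle = ½ × 56.8983 × 43.2428 = $1230.22.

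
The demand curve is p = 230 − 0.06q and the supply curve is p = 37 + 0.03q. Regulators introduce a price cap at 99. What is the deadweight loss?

Competitive equilibrium: 230 − 0.06q = 37 + 0.03q → q* = 2144.4444, p* = 101.3333.
At the ceiling p = 99, quantity supplied = (99 − 37)/0.03 = 2066.6667.
Willingness to pay at q' = 2066.6667: 230 − 0.06·2066.6667 = 106.
Δq = 2144.4444 − 2066.6667 = 77.7777; wedge = 106 − 99 = 7.
The triangle = ½ × 77.7777 × 7 = 272.22.

272.22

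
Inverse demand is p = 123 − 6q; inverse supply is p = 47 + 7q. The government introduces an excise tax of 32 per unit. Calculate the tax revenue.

Competitive equilibrium: 123 − 6q = 47 + 7q → q* = 5.8462, p* = 87.9231.
With the tax, the buyer price exceeds the seller price by 32: (123 − 6q) − (47 + 7q) = 32 → q' = 3.3846.
Tax revenue = 32 × 3.3846 = 108.31.

108.31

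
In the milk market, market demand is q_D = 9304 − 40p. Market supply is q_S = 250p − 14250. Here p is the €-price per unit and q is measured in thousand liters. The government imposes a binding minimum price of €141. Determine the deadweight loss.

In inverse form: demand p = 232.6 − 0.025q, supply p = 57 + 0.004q.
Competitive equilibrium: 232.6 − 0.025q = 57 + 0.004q → q* = 6055.1724, p* = 81.2207.
At the floor p = 141, quantity demanded = (232.6 − 141)/0.025 = 3664.
Sellers' marginal cost at q' = 3664: 57 + 0.004·3664 = 71.656.
Δq = 6055.1724 − 3664 = 2391.1724; wedge = 141 − 71.656 = 69.344.
The triangle = ½ × 2391.1724 × 69.344 = €82906.73 thousand.

€82906.73 thousand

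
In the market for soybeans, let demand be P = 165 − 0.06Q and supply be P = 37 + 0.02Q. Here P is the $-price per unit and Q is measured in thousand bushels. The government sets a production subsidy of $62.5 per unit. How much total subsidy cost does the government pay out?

$148828.125 thousand

Competitive equilibrium: 165 − 0.06Q = 37 + 0.02Q → Q* = 1600, P* = 69.
The subsidy lowers effective supply by 62.5: P = 0.02Q − 25.5.
New quantity: 165 − 0.06Q = 0.02Q − 25.5 → Q' = 2381.25.
Total subsidy cost = 62.5 × 2381.25 = $148828.125 thousand.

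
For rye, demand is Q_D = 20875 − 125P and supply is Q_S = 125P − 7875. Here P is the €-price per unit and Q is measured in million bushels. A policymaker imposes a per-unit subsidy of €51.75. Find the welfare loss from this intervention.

In inverse form: demand P = 167 − 0.008Q, supply P = 63 + 0.008Q.
Competitive equilibrium: 167 − 0.008Q = 63 + 0.008Q → Q* = 6500, P* = 115.
The subsidy lowers effective supply by 51.75: P = 11.25 + 0.008Q.
New quantity: 167 − 0.008Q = 11.25 + 0.008Q → Q' = 9734.375.
Overproduction ΔQ = 9734.375 − 6500 = 3234.375; wedge = subsidy = 51.75.
Welfare loss = ½ × 3234.375 × 51.75 = €83689.45 million.

€83689.45 million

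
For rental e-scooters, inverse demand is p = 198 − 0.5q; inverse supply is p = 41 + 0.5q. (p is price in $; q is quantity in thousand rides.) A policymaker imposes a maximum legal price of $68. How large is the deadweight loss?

Competitive equilibrium: 198 − 0.5q = 41 + 0.5q → q* = 157, p* = 119.5.
At the ceiling p = 68, quantity supplied = (68 − 41)/0.5 = 54.
Willingness to pay at q' = 54: 198 − 0.5·54 = 171.
Δq = 157 − 54 = 103; wedge = 171 − 68 = 103.
The triangle = ½ × 103 × 103 = $5304.50 thousand.

$5304.50 thousand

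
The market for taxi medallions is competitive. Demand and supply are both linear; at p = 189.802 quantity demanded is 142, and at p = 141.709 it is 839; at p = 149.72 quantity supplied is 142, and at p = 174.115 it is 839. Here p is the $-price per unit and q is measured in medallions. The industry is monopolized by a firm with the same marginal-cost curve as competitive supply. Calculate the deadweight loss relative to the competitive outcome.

$2300.89

Demand slope = (141.709 − 189.802)/(839 − 142) = −0.069, so p = 199.6 − 0.069q.
Supply slope = (174.115 − 149.72)/(839 − 142) = 0.035, so p = 144.75 + 0.035q.
Competitive equilibrium: 199.6 − 0.069q = 144.75 + 0.035q → q* = 527.4038, p* = 163.2091.
Marginal revenue: MR = 199.6 − 0.138q. Set MR = MC: 199.6 − 0.138q = 144.75 + 0.035q → q_m = 317.052.
Price p_m = 199.6 − 0.069·317.052 = 177.7234; MC(q_m) = 144.75 + 0.035·317.052 = 155.8468.
Competitive q* = 527.4038, so Δq = 210.3518; wedge = 177.7234 − 155.8468 = 21.8766.
DWL = ½ × 210.3518 × 21.8766 = $2300.89.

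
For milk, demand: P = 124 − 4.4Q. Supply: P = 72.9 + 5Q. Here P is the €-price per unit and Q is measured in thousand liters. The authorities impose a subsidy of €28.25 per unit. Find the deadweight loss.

Competitive equilibrium: 124 − 4.4Q = 72.9 + 5Q → Q* = 5.4362, P* = 100.0809.
The subsidy lowers effective supply by 28.25: P = 44.65 + 5Q.
New quantity: 124 − 4.4Q = 44.65 + 5Q → Q' = 8.4415.
Overproduction ΔQ = 8.4415 − 5.4362 = 3.0053; wedge = subsidy = 28.25.
Deadweight loss = ½ × 3.0053 × 28.25 = €42.45 thousand.

€42.45 thousand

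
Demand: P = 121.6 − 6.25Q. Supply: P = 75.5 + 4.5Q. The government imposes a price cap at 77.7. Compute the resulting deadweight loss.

77.59

Competitive equilibrium: 121.6 − 6.25Q = 75.5 + 4.5Q → Q* = 4.2884, P* = 94.7977.
At the ceiling P = 77.7, quantity supplied = (77.7 − 75.5)/4.5 = 0.4889.
Willingness to pay at Q' = 0.4889: 121.6 − 6.25·0.4889 = 118.5444.
ΔQ = 4.2884 − 0.4889 = 3.7995; wedge = 118.5444 − 77.7 = 40.8444.
DWL = ½ × 3.7995 × 40.8444 = 77.59.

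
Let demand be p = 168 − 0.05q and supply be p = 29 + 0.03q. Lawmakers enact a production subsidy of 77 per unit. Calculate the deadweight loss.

37056.25

Competitive equilibrium: 168 − 0.05q = 29 + 0.03q → q* = 1737.5, p* = 81.125.
The subsidy lowers effective supply by 77: p = 0.03q − 48.
New quantity: 168 − 0.05q = 0.03q − 48 → q' = 2700.
Overproduction Δq = 2700 − 1737.5 = 962.5; wedge = subsidy = 77.
Deadweight loss = ½ × 962.5 × 77 = 37056.25.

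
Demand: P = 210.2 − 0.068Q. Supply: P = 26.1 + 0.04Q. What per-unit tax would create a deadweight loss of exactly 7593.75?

40.5

Competitive equilibrium: 210.2 − 0.068Q = 26.1 + 0.04Q → Q* = 1704.6296, P* = 94.2852.
A tax t gives ΔQ = t/0.108 and wedge t, so DWL = t²/0.216.
t²/0.216 = 7593.75 → t² = 1640.25 → t = 40.5.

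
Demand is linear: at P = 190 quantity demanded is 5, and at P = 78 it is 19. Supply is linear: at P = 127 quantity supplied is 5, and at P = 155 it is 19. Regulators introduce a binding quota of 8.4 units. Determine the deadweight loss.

Demand slope = (78 − 190)/(19 − 5) = −8, so P = 230 − 8Q.
Supply slope = (155 − 127)/(19 − 5) = 2, so P = 117 + 2Q.
Competitive equilibrium: 230 − 8Q = 117 + 2Q → Q* = 11.3, P* = 139.6.
At Q = 8.4: demand price = 230 − 8·8.4 = 162.8; supply price = 117 + 2·8.4 = 133.8.
ΔQ = 11.3 − 8.4 = 2.9; wedge = 162.8 − 133.8 = 29.
The triangle = ½ × 2.9 × 29 = 42.05.

42.05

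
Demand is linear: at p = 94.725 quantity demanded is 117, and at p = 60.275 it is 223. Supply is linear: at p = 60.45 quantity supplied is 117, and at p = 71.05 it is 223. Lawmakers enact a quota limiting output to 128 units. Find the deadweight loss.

1030.78

Demand slope = (60.275 − 94.725)/(223 − 117) = −0.325, so p = 132.75 − 0.325q.
Supply slope = (71.05 − 60.45)/(223 − 117) = 0.1, so p = 48.75 + 0.1q.
Competitive equilibrium: 132.75 − 0.325q = 48.75 + 0.1q → q* = 197.6471, p* = 68.5147.
At q = 128: demand price = 132.75 − 0.325·128 = 91.15; supply price = 48.75 + 0.1·128 = 61.55.
Δq = 197.6471 − 128 = 69.6471; wedge = 91.15 − 61.55 = 29.6.
Deadweight loss = ½ × 69.6471 × 29.6 = 1030.78.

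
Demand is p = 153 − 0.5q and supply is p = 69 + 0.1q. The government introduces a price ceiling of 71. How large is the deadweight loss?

4320

Competitive equilibrium: 153 − 0.5q = 69 + 0.1q → q* = 140, p* = 83.
At the ceiling p = 71, quantity supplied = (71 − 69)/0.1 = 20.
Willingness to pay at q' = 20: 153 − 0.5·20 = 143.
Δq = 140 − 20 = 120; wedge = 143 − 71 = 72.
DWL = ½ × 120 × 72 = 4320.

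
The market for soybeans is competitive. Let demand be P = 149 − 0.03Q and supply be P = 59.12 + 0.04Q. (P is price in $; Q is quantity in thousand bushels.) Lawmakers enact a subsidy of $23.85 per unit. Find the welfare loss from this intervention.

$4063.02 thousand

Competitive equilibrium: 149 − 0.03Q = 59.12 + 0.04Q → Q* = 1284, P* = 110.48.
The subsidy lowers effective supply by 23.85: P = 35.27 + 0.04Q.
New quantity: 149 − 0.03Q = 35.27 + 0.04Q → Q' = 1624.7143.
Overproduction ΔQ = 1624.7143 − 1284 = 340.7143; wedge = subsidy = 23.85.
DWL = ½ × 340.7143 × 23.85 = $4063.02 thousand.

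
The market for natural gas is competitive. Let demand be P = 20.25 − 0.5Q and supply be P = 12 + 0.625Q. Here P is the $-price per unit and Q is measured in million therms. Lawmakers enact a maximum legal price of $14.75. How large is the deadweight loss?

$4.84 million

Competitive equilibrium: 20.25 − 0.5Q = 12 + 0.625Q → Q* = 7.3333, P* = 16.5833.
At the ceiling P = 14.75, quantity supplied = (14.75 − 12)/0.625 = 4.4.
Willingness to pay at Q' = 4.4: 20.25 − 0.5·4.4 = 18.05.
ΔQ = 7.3333 − 4.4 = 2.9333; wedge = 18.05 − 14.75 = 3.3.
The triangle = ½ × 2.9333 × 3.3 = $4.84 million.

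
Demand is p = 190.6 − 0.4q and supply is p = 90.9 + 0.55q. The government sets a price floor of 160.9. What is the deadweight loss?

Competitive equilibrium: 190.6 − 0.4q = 90.9 + 0.55q → q* = 104.9474, p* = 148.6211.
At the floor p = 160.9, quantity demanded = (190.6 − 160.9)/0.4 = 74.25.
Sellers' marginal cost at q' = 74.25: 90.9 + 0.55·74.25 = 131.7375.
Δq = 104.9474 − 74.25 = 30.6974; wedge = 160.9 − 131.7375 = 29.1625.
Deadweight loss = ½ × 30.6974 × 29.1625 = 447.61.

447.61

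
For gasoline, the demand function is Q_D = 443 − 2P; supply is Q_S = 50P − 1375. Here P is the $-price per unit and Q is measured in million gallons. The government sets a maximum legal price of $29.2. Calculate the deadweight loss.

$21576.96 million

In inverse form: demand P = 221.5 − 0.5Q, supply P = 27.5 + 0.02Q.
Competitive equilibrium: 221.5 − 0.5Q = 27.5 + 0.02Q → Q* = 373.0769, P* = 34.9615.
At the ceiling P = 29.2, quantity supplied = (29.2 − 27.5)/0.02 = 85.
Willingness to pay at Q' = 85: 221.5 − 0.5·85 = 179.
ΔQ = 373.0769 − 85 = 288.0769; wedge = 179 − 29.2 = 149.8.
DWL = ½ × 288.0769 × 149.8 = $21576.96 million.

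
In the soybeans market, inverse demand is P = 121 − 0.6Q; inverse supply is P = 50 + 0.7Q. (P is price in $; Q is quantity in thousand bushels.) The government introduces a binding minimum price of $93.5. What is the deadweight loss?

$50.13 thousand

Competitive equilibrium: 121 − 0.6Q = 50 + 0.7Q → Q* = 54.6154, P* = 88.2308.
At the floor P = 93.5, quantity demanded = (121 − 93.5)/0.6 = 45.8333.
Sellers' marginal cost at Q' = 45.8333: 50 + 0.7·45.8333 = 82.0833.
ΔQ = 54.6154 − 45.8333 = 8.7821; wedge = 93.5 − 82.0833 = 11.4167.
DWL = ½ × 8.7821 × 11.4167 = $50.13 thousand.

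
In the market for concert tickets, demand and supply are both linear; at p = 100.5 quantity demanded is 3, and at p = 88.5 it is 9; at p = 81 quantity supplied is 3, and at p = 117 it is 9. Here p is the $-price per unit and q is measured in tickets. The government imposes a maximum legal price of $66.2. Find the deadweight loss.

Demand slope = (88.5 − 100.5)/(9 − 3) = −2, so p = 106.5 − 2q.
Supply slope = (117 − 81)/(9 − 3) = 6, so p = 63 + 6q.
Competitive equilibrium: 106.5 − 2q = 63 + 6q → q* = 5.4375, p* = 95.625.
At the ceiling p = 66.2, quantity supplied = (66.2 − 63)/6 = 0.5333.
Willingness to pay at q' = 0.5333: 106.5 − 2·0.5333 = 105.4334.
Δq = 5.4375 − 0.5333 = 4.9042; wedge = 105.4334 − 66.2 = 39.2334.
DWL = ½ × 4.9042 × 39.2334 = $96.20.

$96.20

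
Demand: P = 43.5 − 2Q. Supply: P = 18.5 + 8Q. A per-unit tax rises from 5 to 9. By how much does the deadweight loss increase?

2.80

Competitive equilibrium: 43.5 − 2Q = 18.5 + 8Q → Q* = 2.5, P* = 38.5.
For a per-unit tax t: ΔQ = t/10, so DWL = ½·t·(t/10) = t²/20.
At t = 5: DWL = 1.25. At t = 9: DWL = 4.05.
Increase = 4.05 − 1.25 = 2.80.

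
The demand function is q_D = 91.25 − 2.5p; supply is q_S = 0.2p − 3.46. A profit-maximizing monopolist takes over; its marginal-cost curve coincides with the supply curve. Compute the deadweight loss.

0.16

In inverse form: demand p = 36.5 − 0.4q, supply p = 17.3 + 5q.
Competitive equilibrium: 36.5 − 0.4q = 17.3 + 5q → q* = 3.5556, p* = 35.0778.
Marginal revenue: MR = 36.5 − 0.8q. Set MR = MC: 36.5 − 0.8q = 17.3 + 5q → q_m = 3.3103.
Price p_m = 36.5 − 0.4·3.3103 = 35.1759; MC(q_m) = 17.3 + 5·3.3103 = 33.8515.
Competitive q* = 3.5556, so Δq = 0.2453; wedge = 35.1759 − 33.8515 = 1.3244.
Welfare loss = ½ × 0.2453 × 1.3244 = 0.16.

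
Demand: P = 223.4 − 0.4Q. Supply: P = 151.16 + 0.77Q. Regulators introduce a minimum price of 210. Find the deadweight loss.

Competitive equilibrium: 223.4 − 0.4Q = 151.16 + 0.77Q → Q* = 61.7436, P* = 198.7026.
At the floor P = 210, quantity demanded = (223.4 − 210)/0.4 = 33.5.
Sellers' marginal cost at Q' = 33.5: 151.16 + 0.77·33.5 = 176.955.
ΔQ = 61.7436 − 33.5 = 28.2436; wedge = 210 − 176.955 = 33.045.
Deadweight loss = ½ × 28.2436 × 33.045 = 466.65.

466.65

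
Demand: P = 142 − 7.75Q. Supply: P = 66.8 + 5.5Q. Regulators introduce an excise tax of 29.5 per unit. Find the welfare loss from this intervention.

32.84

Competitive equilibrium: 142 − 7.75Q = 66.8 + 5.5Q → Q* = 5.6755, P* = 98.0151.
With the tax, the buyer price exceeds the seller price by 29.5: (142 − 7.75Q) − (66.8 + 5.5Q) = 29.5 → Q' = 3.4491.
ΔQ = 5.6755 − 3.4491 = 2.2264; the wedge equals the tax, 29.5.
The triangle = ½ × 2.2264 × 29.5 = 32.84.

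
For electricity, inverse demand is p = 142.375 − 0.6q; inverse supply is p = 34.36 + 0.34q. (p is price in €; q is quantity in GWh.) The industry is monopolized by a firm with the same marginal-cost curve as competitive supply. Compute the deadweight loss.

€942.04

Competitive equilibrium: 142.375 − 0.6q = 34.36 + 0.34q → q* = 114.9096, p* = 73.4293.
Marginal revenue: MR = 142.375 − 1.2q. Set MR = MC: 142.375 − 1.2q = 34.36 + 0.34q → q_m = 70.1396.
Price p_m = 142.375 − 0.6·70.1396 = 100.2912; MC(q_m) = 34.36 + 0.34·70.1396 = 58.2075.
Competitive q* = 114.9096, so Δq = 44.77; wedge = 100.2912 − 58.2075 = 42.0837.
DWL = ½ × 44.77 × 42.0837 = €942.04.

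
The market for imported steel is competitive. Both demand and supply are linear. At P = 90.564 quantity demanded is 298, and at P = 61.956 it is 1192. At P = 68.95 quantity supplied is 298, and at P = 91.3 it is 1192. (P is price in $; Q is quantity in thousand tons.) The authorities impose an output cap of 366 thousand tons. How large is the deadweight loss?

Demand slope = (61.956 − 90.564)/(1192 − 298) = −0.032, so P = 100.1 − 0.032Q.
Supply slope = (91.3 − 68.95)/(1192 − 298) = 0.025, so P = 61.5 + 0.025Q.
Competitive equilibrium: 100.1 − 0.032Q = 61.5 + 0.025Q → Q* = 677.193, P* = 78.4298.
At Q = 366: demand price = 100.1 − 0.032·366 = 88.388; supply price = 61.5 + 0.025·366 = 70.65.
ΔQ = 677.193 − 366 = 311.193; wedge = 88.388 − 70.65 = 17.738.
The triangle = ½ × 311.193 × 17.738 = $2759.97 thousand.

$2759.97 thousand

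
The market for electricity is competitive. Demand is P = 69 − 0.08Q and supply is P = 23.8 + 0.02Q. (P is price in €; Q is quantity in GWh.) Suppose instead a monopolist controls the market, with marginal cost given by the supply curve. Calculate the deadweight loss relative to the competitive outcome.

€2017.82

Competitive equilibrium: 69 − 0.08Q = 23.8 + 0.02Q → Q* = 452, P* = 32.84.
Marginal revenue: MR = 69 − 0.16Q. Set MR = MC: 69 − 0.16Q = 23.8 + 0.02Q → Q_m = 251.1111.
Price P_m = 69 − 0.08·251.1111 = 48.9111; MC(Q_m) = 23.8 + 0.02·251.1111 = 28.8222.
Competitive Q* = 452, so ΔQ = 200.8889; wedge = 48.9111 − 28.8222 = 20.0889.
DWL = ½ × 200.8889 × 20.0889 = €2017.82.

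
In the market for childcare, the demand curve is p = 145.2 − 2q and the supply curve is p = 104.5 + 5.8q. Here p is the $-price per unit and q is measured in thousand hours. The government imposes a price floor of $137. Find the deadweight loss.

Competitive equilibrium: 145.2 − 2q = 104.5 + 5.8q → q* = 5.2179, p* = 134.7641.
At the floor p = 137, quantity demanded = (145.2 − 137)/2 = 4.1.
Sellers' marginal cost at q' = 4.1: 104.5 + 5.8·4.1 = 128.28.
Δq = 5.2179 − 4.1 = 1.1179; wedge = 137 − 128.28 = 8.72.
Deadweight loss = ½ × 1.1179 × 8.72 = $4.87 thousand.

$4.87 thousand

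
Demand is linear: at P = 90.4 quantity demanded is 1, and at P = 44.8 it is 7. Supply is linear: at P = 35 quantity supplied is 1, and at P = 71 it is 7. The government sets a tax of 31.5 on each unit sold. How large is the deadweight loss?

Demand slope = (44.8 − 90.4)/(7 − 1) = −7.6, so P = 98 − 7.6Q.
Supply slope = (71 − 35)/(7 − 1) = 6, so P = 29 + 6Q.
Competitive equilibrium: 98 − 7.6Q = 29 + 6Q → Q* = 5.0735, P* = 59.4412.
With the tax, the buyer price exceeds the seller price by 31.5: (98 − 7.6Q) − (29 + 6Q) = 31.5 → Q' = 2.7574.
ΔQ = 5.0735 − 2.7574 = 2.3161; the wedge equals the tax, 31.5.
The triangle = ½ × 2.3161 × 31.5 = 36.48.

36.48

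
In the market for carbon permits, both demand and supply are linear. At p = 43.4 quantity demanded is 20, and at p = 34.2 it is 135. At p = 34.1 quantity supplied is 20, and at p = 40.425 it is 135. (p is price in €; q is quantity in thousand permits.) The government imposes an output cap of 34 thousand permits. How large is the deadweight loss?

Demand slope = (34.2 − 43.4)/(135 − 20) = −0.08, so p = 45 − 0.08q.
Supply slope = (40.425 − 34.1)/(135 − 20) = 0.055, so p = 33 + 0.055q.
Competitive equilibrium: 45 − 0.08q = 33 + 0.055q → q* = 88.8889, p* = 37.8889.
At q = 34: demand price = 45 − 0.08·34 = 42.28; supply price = 33 + 0.055·34 = 34.87.
Δq = 88.8889 − 34 = 54.8889; wedge = 42.28 − 34.87 = 7.41.
DWL = ½ × 54.8889 × 7.41 = €203.36 thousand.

€203.36 thousand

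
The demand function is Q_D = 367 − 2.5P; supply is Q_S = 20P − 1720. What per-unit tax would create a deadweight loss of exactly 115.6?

10.2

In inverse form: demand P = 146.8 − 0.4Q, supply P = 86 + 0.05Q.
Competitive equilibrium: 146.8 − 0.4Q = 86 + 0.05Q → Q* = 135.1111, P* = 92.7556.
A tax t gives ΔQ = t/0.45 and wedge t, so DWL = t²/0.9.
t²/0.9 = 115.6 → t² = 104.04 → t = 10.2.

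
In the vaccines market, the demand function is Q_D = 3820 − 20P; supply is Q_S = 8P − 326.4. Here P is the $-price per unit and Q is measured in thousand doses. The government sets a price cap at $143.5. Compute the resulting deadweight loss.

$117.76 thousand

In inverse form: demand P = 191 − 0.05Q, supply P = 40.8 + 0.125Q.
Competitive equilibrium: 191 − 0.05Q = 40.8 + 0.125Q → Q* = 858.2857, P* = 148.0857.
At the ceiling P = 143.5, quantity supplied = (143.5 − 40.8)/0.125 = 821.6.
Willingness to pay at Q' = 821.6: 191 − 0.05·821.6 = 149.92.
ΔQ = 858.2857 − 821.6 = 36.6857; wedge = 149.92 − 143.5 = 6.42.
DWL = ½ × 36.6857 × 6.42 = $117.76 thousand.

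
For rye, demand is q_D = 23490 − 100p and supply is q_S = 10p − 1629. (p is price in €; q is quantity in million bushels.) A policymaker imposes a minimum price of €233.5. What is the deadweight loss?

€14561.64 million

In inverse form: demand p = 234.9 − 0.01q, supply p = 162.9 + 0.1q.
Competitive equilibrium: 234.9 − 0.01q = 162.9 + 0.1q → q* = 654.5455, p* = 228.3545.
At the floor p = 233.5, quantity demanded = (234.9 − 233.5)/0.01 = 140.
Sellers' marginal cost at q' = 140: 162.9 + 0.1·140 = 176.9.
Δq = 654.5455 − 140 = 514.5455; wedge = 233.5 − 176.9 = 56.6.
The triangle = ½ × 514.5455 × 56.6 = €14561.64 million.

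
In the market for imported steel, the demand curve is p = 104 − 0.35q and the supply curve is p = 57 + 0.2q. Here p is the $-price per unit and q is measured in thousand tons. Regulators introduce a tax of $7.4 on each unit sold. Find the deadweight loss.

$49.78 thousand

Competitive equilibrium: 104 − 0.35q = 57 + 0.2q → q* = 85.4545, p* = 74.0909.
With the tax, the buyer price exceeds the seller price by 7.4: (104 − 0.35q) − (57 + 0.2q) = 7.4 → q' = 72.
Δq = 85.4545 − 72 = 13.4545; the wedge equals the tax, 7.4.
Welfare loss = ½ × 13.4545 × 7.4 = $49.78 thousand.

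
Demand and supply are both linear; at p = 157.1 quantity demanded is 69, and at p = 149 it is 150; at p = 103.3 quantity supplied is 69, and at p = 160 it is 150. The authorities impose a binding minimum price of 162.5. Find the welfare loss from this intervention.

Demand slope = (149 − 157.1)/(150 − 69) = −0.1, so p = 164 − 0.1q.
Supply slope = (160 − 103.3)/(150 − 69) = 0.7, so p = 55 + 0.7q.
Competitive equilibrium: 164 − 0.1q = 55 + 0.7q → q* = 136.25, p* = 150.375.
At the floor p = 162.5, quantity demanded = (164 − 162.5)/0.1 = 15.
Sellers' marginal cost at q' = 15: 55 + 0.7·15 = 65.5.
Δq = 136.25 − 15 = 121.25; wedge = 162.5 − 65.5 = 97.
Welfare loss = ½ × 121.25 × 97 = 5880.625.

5880.625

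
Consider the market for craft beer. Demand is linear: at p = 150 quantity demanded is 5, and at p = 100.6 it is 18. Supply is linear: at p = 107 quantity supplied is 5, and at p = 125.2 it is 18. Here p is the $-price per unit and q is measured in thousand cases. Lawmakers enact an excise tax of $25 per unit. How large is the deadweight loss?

$60.10 thousand

Demand slope = (100.6 − 150)/(18 − 5) = −3.8, so p = 169 − 3.8q.
Supply slope = (125.2 − 107)/(18 − 5) = 1.4, so p = 100 + 1.4q.
Competitive equilibrium: 169 − 3.8q = 100 + 1.4q → q* = 13.2692, p* = 118.5769.
With the tax, the buyer price exceeds the seller price by 25: (169 − 3.8q) − (100 + 1.4q) = 25 → q' = 8.4615.
Δq = 13.2692 − 8.4615 = 4.8077; the wedge equals the tax, 25.
Deadweight loss = ½ × 4.8077 × 25 = $60.10 thousand.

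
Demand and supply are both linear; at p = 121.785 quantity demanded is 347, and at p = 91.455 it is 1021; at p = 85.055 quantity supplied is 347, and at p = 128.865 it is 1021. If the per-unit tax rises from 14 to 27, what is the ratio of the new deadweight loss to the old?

Demand slope = (91.455 − 121.785)/(1021 − 347) = −0.045, so p = 137.4 − 0.045q.
Supply slope = (128.865 − 85.055)/(1021 − 347) = 0.065, so p = 62.5 + 0.065q.
Competitive equilibrium: 137.4 − 0.045q = 62.5 + 0.065q → q* = 680.9091, p* = 106.7591.
For a per-unit tax t: Δq = t/0.11, so DWL = ½·t·(t/0.11) = t²/0.22.
At t = 14: DWL = 890.909. At t = 27: DWL = 3313.636.
Ratio = (27/14)² = 3.719.

3.719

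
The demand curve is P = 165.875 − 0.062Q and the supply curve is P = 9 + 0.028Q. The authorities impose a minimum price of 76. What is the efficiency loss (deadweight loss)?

3875.31

Competitive equilibrium: 165.875 − 0.062Q = 9 + 0.028Q → Q* = 1743.0556, P* = 57.8056.
At the floor P = 76, quantity demanded = (165.875 − 76)/0.062 = 1449.5968.
Sellers' marginal cost at Q' = 1449.5968: 9 + 0.028·1449.5968 = 49.5887.
ΔQ = 1743.0556 − 1449.5968 = 293.4588; wedge = 76 − 49.5887 = 26.4113.
Welfare loss = ½ × 293.4588 × 26.4113 = 3875.31.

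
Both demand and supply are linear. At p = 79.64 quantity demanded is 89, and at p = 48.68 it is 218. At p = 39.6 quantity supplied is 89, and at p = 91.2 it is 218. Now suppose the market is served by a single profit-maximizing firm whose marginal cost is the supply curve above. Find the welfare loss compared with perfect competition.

546.75

Demand slope = (48.68 − 79.64)/(218 − 89) = −0.24, so p = 101 − 0.24q.
Supply slope = (91.2 − 39.6)/(218 − 89) = 0.4, so p = 4 + 0.4q.
Competitive equilibrium: 101 − 0.24q = 4 + 0.4q → q* = 151.5625, p* = 64.625.
Marginal revenue: MR = 101 − 0.48q. Set MR = MC: 101 − 0.48q = 4 + 0.4q → q_m = 110.2273.
Price p_m = 101 − 0.24·110.2273 = 74.5454; MC(q_m) = 4 + 0.4·110.2273 = 48.0909.
Competitive q* = 151.5625, so Δq = 41.3352; wedge = 74.5454 − 48.0909 = 26.4545.
Welfare loss = ½ × 41.3352 × 26.4545 = 546.75.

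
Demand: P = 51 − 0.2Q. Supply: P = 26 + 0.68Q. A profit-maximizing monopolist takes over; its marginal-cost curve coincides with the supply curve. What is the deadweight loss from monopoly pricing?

12.18

Competitive equilibrium: 51 − 0.2Q = 26 + 0.68Q → Q* = 28.4091, P* = 45.3182.
Marginal revenue: MR = 51 − 0.4Q. Set MR = MC: 51 − 0.4Q = 26 + 0.68Q → Q_m = 23.1481.
Price P_m = 51 − 0.2·23.1481 = 46.3704; MC(Q_m) = 26 + 0.68·23.1481 = 41.7407.
Competitive Q* = 28.4091, so ΔQ = 5.261; wedge = 46.3704 − 41.7407 = 4.6297.
Welfare loss = ½ × 5.261 × 4.6297 = 12.18.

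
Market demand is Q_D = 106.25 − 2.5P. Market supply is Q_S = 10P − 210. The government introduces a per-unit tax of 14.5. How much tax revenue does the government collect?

203

In inverse form: demand P = 42.5 − 0.4Q, supply P = 21 + 0.1Q.
Competitive equilibrium: 42.5 − 0.4Q = 21 + 0.1Q → Q* = 43, P* = 25.3.
With the tax, the buyer price exceeds the seller price by 14.5: (42.5 − 0.4Q) − (21 + 0.1Q) = 14.5 → Q' = 14.
Tax revenue = 14.5 × 14 = 203.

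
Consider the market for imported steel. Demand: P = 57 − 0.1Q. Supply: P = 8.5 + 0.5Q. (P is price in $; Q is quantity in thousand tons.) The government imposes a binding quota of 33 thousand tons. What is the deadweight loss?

$686.41 thousand

Competitive equilibrium: 57 − 0.1Q = 8.5 + 0.5Q → Q* = 80.8333, P* = 48.9167.
At Q = 33: demand price = 57 − 0.1·33 = 53.7; supply price = 8.5 + 0.5·33 = 25.
ΔQ = 80.8333 − 33 = 47.8333; wedge = 53.7 − 25 = 28.7.
The triangle = ½ × 47.8333 × 28.7 = $686.41 thousand.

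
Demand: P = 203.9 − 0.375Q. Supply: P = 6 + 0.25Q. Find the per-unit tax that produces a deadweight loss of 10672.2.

Competitive equilibrium: 203.9 − 0.375Q = 6 + 0.25Q → Q* = 316.64, P* = 85.16.
A tax t gives ΔQ = t/0.625 and wedge t, so DWL = t²/1.25.
t²/1.25 = 10672.2 → t² = 13340.25 → t = 115.5.

115.5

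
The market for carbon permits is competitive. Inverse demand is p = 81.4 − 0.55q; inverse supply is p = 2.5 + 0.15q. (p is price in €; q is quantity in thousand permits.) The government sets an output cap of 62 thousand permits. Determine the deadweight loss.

Competitive equilibrium: 81.4 − 0.55q = 2.5 + 0.15q → q* = 112.7143, p* = 19.4071.
At q = 62: demand price = 81.4 − 0.55·62 = 47.3; supply price = 2.5 + 0.15·62 = 11.8.
Δq = 112.7143 − 62 = 50.7143; wedge = 47.3 − 11.8 = 35.5.
DWL = ½ × 50.7143 × 35.5 = €900.18 thousand.

€900.18 thousand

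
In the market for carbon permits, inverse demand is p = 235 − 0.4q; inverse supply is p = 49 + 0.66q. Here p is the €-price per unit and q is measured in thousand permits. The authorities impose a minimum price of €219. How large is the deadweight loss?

Competitive equilibrium: 235 − 0.4q = 49 + 0.66q → q* = 175.4717, p* = 164.8113.
At the floor p = 219, quantity demanded = (235 − 219)/0.4 = 40.
Sellers' marginal cost at q' = 40: 49 + 0.66·40 = 75.4.
Δq = 175.4717 − 40 = 135.4717; wedge = 219 − 75.4 = 143.6.
Welfare loss = ½ × 135.4717 × 143.6 = €9726.87 thousand.

€9726.87 thousand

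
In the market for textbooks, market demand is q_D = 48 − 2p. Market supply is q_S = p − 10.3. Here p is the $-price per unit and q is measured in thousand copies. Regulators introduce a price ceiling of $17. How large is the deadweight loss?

$4.44 thousand

In inverse form: demand p = 24 − 0.5q, supply p = 10.3 + q.
Competitive equilibrium: 24 − 0.5q = 10.3 + q → q* = 9.1333, p* = 19.4333.
At the ceiling p = 17, quantity supplied = (17 − 10.3)/1 = 6.7.
Willingness to pay at q' = 6.7: 24 − 0.5·6.7 = 20.65.
Δq = 9.1333 − 6.7 = 2.4333; wedge = 20.65 − 17 = 3.65.
Deadweight loss = ½ × 2.4333 × 3.65 = $4.44 thousand.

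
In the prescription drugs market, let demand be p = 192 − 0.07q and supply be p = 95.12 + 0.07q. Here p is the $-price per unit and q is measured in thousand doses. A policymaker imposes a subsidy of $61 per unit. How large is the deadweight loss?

Competitive equilibrium: 192 − 0.07q = 95.12 + 0.07q → q* = 692, p* = 143.56.
The subsidy lowers effective supply by 61: p = 34.12 + 0.07q.
New quantity: 192 − 0.07q = 34.12 + 0.07q → q' = 1127.7143.
Overproduction Δq = 1127.7143 − 692 = 435.7143; wedge = subsidy = 61.
The triangle = ½ × 435.7143 × 61 = $13289.29 thousand.

$13289.29 thousand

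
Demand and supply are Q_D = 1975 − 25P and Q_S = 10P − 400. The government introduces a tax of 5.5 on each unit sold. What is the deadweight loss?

108.04

In inverse form: demand P = 79 − 0.04Q, supply P = 40 + 0.1Q.
Competitive equilibrium: 79 − 0.04Q = 40 + 0.1Q → Q* = 278.5714, P* = 67.8571.
With the tax, the buyer price exceeds the seller price by 5.5: (79 − 0.04Q) − (40 + 0.1Q) = 5.5 → Q' = 239.2857.
ΔQ = 278.5714 − 239.2857 = 39.2857; the wedge equals the tax, 5.5.
Deadweight loss = ½ × 39.2857 × 5.5 = 108.04.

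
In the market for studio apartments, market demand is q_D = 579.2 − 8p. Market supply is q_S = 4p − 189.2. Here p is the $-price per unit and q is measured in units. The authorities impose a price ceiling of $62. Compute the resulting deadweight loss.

$12.40

In inverse form: demand p = 72.4 − 0.125q, supply p = 47.3 + 0.25q.
Competitive equilibrium: 72.4 − 0.125q = 47.3 + 0.25q → q* = 66.9333, p* = 64.0333.
At the ceiling p = 62, quantity supplied = (62 − 47.3)/0.25 = 58.8.
Willingness to pay at q' = 58.8: 72.4 − 0.125·58.8 = 65.05.
Δq = 66.9333 − 58.8 = 8.1333; wedge = 65.05 − 62 = 3.05.
DWL = ½ × 8.1333 × 3.05 = $12.40.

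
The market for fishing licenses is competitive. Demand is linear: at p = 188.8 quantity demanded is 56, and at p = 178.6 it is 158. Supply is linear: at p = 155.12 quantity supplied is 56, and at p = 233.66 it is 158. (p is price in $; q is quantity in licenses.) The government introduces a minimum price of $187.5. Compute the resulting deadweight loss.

$287.60

Demand slope = (178.6 − 188.8)/(158 − 56) = −0.1, so p = 194.4 − 0.1q.
Supply slope = (233.66 − 155.12)/(158 − 56) = 0.77, so p = 112 + 0.77q.
Competitive equilibrium: 194.4 − 0.1q = 112 + 0.77q → q* = 94.7126, p* = 184.9287.
At the floor p = 187.5, quantity demanded = (194.4 − 187.5)/0.1 = 69.
Sellers' marginal cost at q' = 69: 112 + 0.77·69 = 165.13.
Δq = 94.7126 − 69 = 25.7126; wedge = 187.5 − 165.13 = 22.37.
The triangle = ½ × 25.7126 × 22.37 = $287.60.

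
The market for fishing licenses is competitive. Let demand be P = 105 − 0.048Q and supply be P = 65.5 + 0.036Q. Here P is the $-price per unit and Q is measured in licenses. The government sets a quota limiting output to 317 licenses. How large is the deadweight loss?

Competitive equilibrium: 105 − 0.048Q = 65.5 + 0.036Q → Q* = 470.2381, P* = 82.4286.
At Q = 317: demand price = 105 − 0.048·317 = 89.784; supply price = 65.5 + 0.036·317 = 76.912.
ΔQ = 470.2381 − 317 = 153.2381; wedge = 89.784 − 76.912 = 12.872.
The triangle = ½ × 153.2381 × 12.872 = $986.24.

$986.24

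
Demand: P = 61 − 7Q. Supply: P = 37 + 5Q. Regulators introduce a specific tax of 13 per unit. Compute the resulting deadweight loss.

Competitive equilibrium: 61 − 7Q = 37 + 5Q → Q* = 2, P* = 47.
With the tax, the buyer price exceeds the seller price by 13: (61 − 7Q) − (37 + 5Q) = 13 → Q' = 0.9167.
ΔQ = 2 − 0.9167 = 1.0833; the wedge equals the tax, 13.
Welfare loss = ½ × 1.0833 × 13 = 7.04.

7.04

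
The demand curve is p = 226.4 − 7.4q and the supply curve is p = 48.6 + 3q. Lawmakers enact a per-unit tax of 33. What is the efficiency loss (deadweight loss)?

52.36

Competitive equilibrium: 226.4 − 7.4q = 48.6 + 3q → q* = 17.0962, p* = 99.8885.
With the tax, the buyer price exceeds the seller price by 33: (226.4 − 7.4q) − (48.6 + 3q) = 33 → q' = 13.9231.
Δq = 17.0962 − 13.9231 = 3.1731; the wedge equals the tax, 33.
The triangle = ½ × 3.1731 × 33 = 52.36.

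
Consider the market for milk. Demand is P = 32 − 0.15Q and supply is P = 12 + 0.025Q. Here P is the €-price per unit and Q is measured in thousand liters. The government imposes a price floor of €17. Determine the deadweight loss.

€17.86 thousand

Competitive equilibrium: 32 − 0.15Q = 12 + 0.025Q → Q* = 114.2857, P* = 14.8571.
At the floor P = 17, quantity demanded = (32 − 17)/0.15 = 100.
Sellers' marginal cost at Q' = 100: 12 + 0.025·100 = 14.5.
ΔQ = 114.2857 − 100 = 14.2857; wedge = 17 − 14.5 = 2.5.
The triangle = ½ × 14.2857 × 2.5 = €17.86 thousand.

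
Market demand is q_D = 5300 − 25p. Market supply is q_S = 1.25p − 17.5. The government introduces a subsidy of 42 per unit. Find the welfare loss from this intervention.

1050

In inverse form: demand p = 212 − 0.04q, supply p = 14 + 0.8q.
Competitive equilibrium: 212 − 0.04q = 14 + 0.8q → q* = 235.7143, p* = 202.5714.
The subsidy lowers effective supply by 42: p = 0.8q − 28.
New quantity: 212 − 0.04q = 0.8q − 28 → q' = 285.7143.
Overproduction Δq = 285.7143 − 235.7143 = 50; wedge = subsidy = 42.
Welfare loss = ½ × 50 × 42 = 1050.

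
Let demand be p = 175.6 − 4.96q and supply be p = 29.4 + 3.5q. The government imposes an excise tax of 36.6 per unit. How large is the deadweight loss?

79.17

Competitive equilibrium: 175.6 − 4.96q = 29.4 + 3.5q → q* = 17.2813, p* = 89.8846.
With the tax, the buyer price exceeds the seller price by 36.6: (175.6 − 4.96q) − (29.4 + 3.5q) = 36.6 → q' = 12.9551.
Δq = 17.2813 − 12.9551 = 4.3262; the wedge equals the tax, 36.6.
The triangle = ½ × 4.3262 × 36.6 = 79.17.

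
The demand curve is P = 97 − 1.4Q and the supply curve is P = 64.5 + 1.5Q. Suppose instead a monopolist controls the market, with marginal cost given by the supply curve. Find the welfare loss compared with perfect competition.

19.30

Competitive equilibrium: 97 − 1.4Q = 64.5 + 1.5Q → Q* = 11.2069, P* = 81.3103.
Marginal revenue: MR = 97 − 2.8Q. Set MR = MC: 97 − 2.8Q = 64.5 + 1.5Q → Q_m = 7.5581.
Price P_m = 97 − 1.4·7.5581 = 86.4187; MC(Q_m) = 64.5 + 1.5·7.5581 = 75.8372.
Competitive Q* = 11.2069, so ΔQ = 3.6488; wedge = 86.4187 − 75.8372 = 10.5815.
Deadweight loss = ½ × 3.6488 × 10.5815 = 19.30.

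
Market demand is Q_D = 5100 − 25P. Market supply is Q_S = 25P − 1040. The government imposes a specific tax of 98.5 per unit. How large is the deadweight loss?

60639.06

In inverse form: demand P = 204 − 0.04Q, supply P = 41.6 + 0.04Q.
Competitive equilibrium: 204 − 0.04Q = 41.6 + 0.04Q → Q* = 2030, P* = 122.8.
With the tax, the buyer price exceeds the seller price by 98.5: (204 − 0.04Q) − (41.6 + 0.04Q) = 98.5 → Q' = 798.75.
ΔQ = 2030 − 798.75 = 1231.25; the wedge equals the tax, 98.5.
Deadweight loss = ½ × 1231.25 × 98.5 = 60639.06.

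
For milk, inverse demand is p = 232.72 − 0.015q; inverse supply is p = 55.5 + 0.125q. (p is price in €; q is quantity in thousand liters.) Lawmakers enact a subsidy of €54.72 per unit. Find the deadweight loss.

€10693.85 thousand

Competitive equilibrium: 232.72 − 0.015q = 55.5 + 0.125q → q* = 1265.8571, p* = 213.7321.
The subsidy lowers effective supply by 54.72: p = 0.78 + 0.125q.
New quantity: 232.72 − 0.015q = 0.78 + 0.125q → q' = 1656.7143.
Overproduction Δq = 1656.7143 − 1265.8571 = 390.8572; wedge = subsidy = 54.72.
The triangle = ½ × 390.8572 × 54.72 = €10693.85 thousand.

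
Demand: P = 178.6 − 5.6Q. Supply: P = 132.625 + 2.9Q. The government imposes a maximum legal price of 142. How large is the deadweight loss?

Competitive equilibrium: 178.6 − 5.6Q = 132.625 + 2.9Q → Q* = 5.4088, P* = 148.3106.
At the ceiling P = 142, quantity supplied = (142 − 132.625)/2.9 = 3.2328.
Willingness to pay at Q' = 3.2328: 178.6 − 5.6·3.2328 = 160.4963.
ΔQ = 5.4088 − 3.2328 = 2.176; wedge = 160.4963 − 142 = 18.4963.
DWL = ½ × 2.176 × 18.4963 = 20.12.

20.12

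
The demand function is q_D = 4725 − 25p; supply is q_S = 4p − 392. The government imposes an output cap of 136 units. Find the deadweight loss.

4583.51

In inverse form: demand p = 189 − 0.04q, supply p = 98 + 0.25q.
Competitive equilibrium: 189 − 0.04q = 98 + 0.25q → q* = 313.7931, p* = 176.4483.
At q = 136: demand price = 189 − 0.04·136 = 183.56; supply price = 98 + 0.25·136 = 132.
Δq = 313.7931 − 136 = 177.7931; wedge = 183.56 − 132 = 51.56.
Deadweight loss = ½ × 177.7931 × 51.56 = 4583.51.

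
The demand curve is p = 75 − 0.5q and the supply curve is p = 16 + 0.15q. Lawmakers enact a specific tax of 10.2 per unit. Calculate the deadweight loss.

80.03

Competitive equilibrium: 75 − 0.5q = 16 + 0.15q → q* = 90.7692, p* = 29.6154.
With the tax, the buyer price exceeds the seller price by 10.2: (75 − 0.5q) − (16 + 0.15q) = 10.2 → q' = 75.0769.
Δq = 90.7692 − 75.0769 = 15.6923; the wedge equals the tax, 10.2.
DWL = ½ × 15.6923 × 10.2 = 80.03.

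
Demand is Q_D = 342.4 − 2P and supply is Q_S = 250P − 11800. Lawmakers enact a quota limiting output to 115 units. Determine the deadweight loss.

In inverse form: demand P = 171.2 − 0.5Q, supply P = 47.2 + 0.004Q.
Competitive equilibrium: 171.2 − 0.5Q = 47.2 + 0.004Q → Q* = 246.0317, P* = 48.1841.
At Q = 115: demand price = 171.2 − 0.5·115 = 113.7; supply price = 47.2 + 0.004·115 = 47.66.
ΔQ = 246.0317 − 115 = 131.0317; wedge = 113.7 − 47.66 = 66.04.
Deadweight loss = ½ × 131.0317 × 66.04 = 4326.67.

4326.67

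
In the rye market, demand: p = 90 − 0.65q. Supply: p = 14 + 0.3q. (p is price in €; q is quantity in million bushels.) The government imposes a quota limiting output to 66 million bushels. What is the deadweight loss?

Competitive equilibrium: 90 − 0.65q = 14 + 0.3q → q* = 80, p* = 38.
At q = 66: demand price = 90 − 0.65·66 = 47.1; supply price = 14 + 0.3·66 = 33.8.
Δq = 80 − 66 = 14; wedge = 47.1 − 33.8 = 13.3.
Deadweight loss = ½ × 14 × 13.3 = €93.10 million.

€93.10 million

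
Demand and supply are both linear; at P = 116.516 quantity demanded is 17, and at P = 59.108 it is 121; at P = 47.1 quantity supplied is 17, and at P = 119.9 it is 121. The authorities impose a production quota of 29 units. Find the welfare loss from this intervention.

1181.51

Demand slope = (59.108 − 116.516)/(121 − 17) = −0.552, so P = 125.9 − 0.552Q.
Supply slope = (119.9 − 47.1)/(121 − 17) = 0.7, so P = 35.2 + 0.7Q.
Competitive equilibrium: 125.9 − 0.552Q = 35.2 + 0.7Q → Q* = 72.4441, P* = 85.9109.
At Q = 29: demand price = 125.9 − 0.552·29 = 109.892; supply price = 35.2 + 0.7·29 = 55.5.
ΔQ = 72.4441 − 29 = 43.4441; wedge = 109.892 − 55.5 = 54.392.
Deadweight loss = ½ × 43.4441 × 54.392 = 1181.51.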